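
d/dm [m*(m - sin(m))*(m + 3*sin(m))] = 2*m^2*cos(m) + 3*m^2 + 4*m*sin(m) - 3*m*sin(2*m) - 3*sin(m)^2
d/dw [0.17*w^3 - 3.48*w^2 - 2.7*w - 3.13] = 0.51*w^2 - 6.96*w - 2.7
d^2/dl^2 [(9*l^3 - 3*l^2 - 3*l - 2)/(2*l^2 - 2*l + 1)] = 2*(-6*l^3 - 60*l^2 + 69*l - 13)/(8*l^6 - 24*l^5 + 36*l^4 - 32*l^3 + 18*l^2 - 6*l + 1)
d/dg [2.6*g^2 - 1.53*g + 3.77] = 5.2*g - 1.53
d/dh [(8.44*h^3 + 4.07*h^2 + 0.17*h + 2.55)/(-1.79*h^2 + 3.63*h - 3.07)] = (-15.1076*h^4 + 61.2744*h^3 - 62.654*h^2 - 15.8608*h - 9.7784)/(3.2041*h^4 - 12.9954*h^3 + 24.1675*h^2 - 22.2882*h + 9.4249)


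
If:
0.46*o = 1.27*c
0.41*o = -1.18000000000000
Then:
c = -1.04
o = -2.88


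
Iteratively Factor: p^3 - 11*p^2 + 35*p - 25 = (p - 5)*(p^2 - 6*p + 5) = (p - 5)*(p - 1)*(p - 5)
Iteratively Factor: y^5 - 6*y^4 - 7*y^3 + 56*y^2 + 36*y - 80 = (y - 4)*(y^4 - 2*y^3 - 15*y^2 - 4*y + 20) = (y - 4)*(y + 2)*(y^3 - 4*y^2 - 7*y + 10) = (y - 4)*(y - 1)*(y + 2)*(y^2 - 3*y - 10) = (y - 5)*(y - 4)*(y - 1)*(y + 2)*(y + 2)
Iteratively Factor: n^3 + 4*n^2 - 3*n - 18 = (n + 3)*(n^2 + n - 6) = (n + 3)^2*(n - 2)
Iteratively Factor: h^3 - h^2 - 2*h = (h)*(h^2 - h - 2) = h*(h - 2)*(h + 1)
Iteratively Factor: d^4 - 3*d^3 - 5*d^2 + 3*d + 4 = (d + 1)*(d^3 - 4*d^2 - d + 4) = (d - 4)*(d + 1)*(d^2 - 1) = (d - 4)*(d - 1)*(d + 1)*(d + 1)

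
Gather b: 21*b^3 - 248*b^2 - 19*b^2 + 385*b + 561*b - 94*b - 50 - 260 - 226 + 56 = 21*b^3 - 267*b^2 + 852*b - 480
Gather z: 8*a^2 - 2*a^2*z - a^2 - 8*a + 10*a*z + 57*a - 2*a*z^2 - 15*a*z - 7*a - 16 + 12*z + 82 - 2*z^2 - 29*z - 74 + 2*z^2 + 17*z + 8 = 7*a^2 - 2*a*z^2 + 42*a + z*(-2*a^2 - 5*a)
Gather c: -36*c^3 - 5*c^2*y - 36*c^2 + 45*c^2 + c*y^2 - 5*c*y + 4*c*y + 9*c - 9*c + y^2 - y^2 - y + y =-36*c^3 + c^2*(9 - 5*y) + c*(y^2 - y)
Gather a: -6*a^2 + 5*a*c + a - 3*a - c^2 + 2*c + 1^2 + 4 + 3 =-6*a^2 + a*(5*c - 2) - c^2 + 2*c + 8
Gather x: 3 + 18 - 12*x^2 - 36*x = -12*x^2 - 36*x + 21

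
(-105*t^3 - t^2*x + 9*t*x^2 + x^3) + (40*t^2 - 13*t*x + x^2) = -105*t^3 - t^2*x + 40*t^2 + 9*t*x^2 - 13*t*x + x^3 + x^2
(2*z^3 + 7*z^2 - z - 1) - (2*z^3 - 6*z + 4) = 7*z^2 + 5*z - 5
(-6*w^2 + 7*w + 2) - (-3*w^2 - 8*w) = -3*w^2 + 15*w + 2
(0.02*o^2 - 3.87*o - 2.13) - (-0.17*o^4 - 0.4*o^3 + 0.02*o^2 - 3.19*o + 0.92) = 0.17*o^4 + 0.4*o^3 - 0.68*o - 3.05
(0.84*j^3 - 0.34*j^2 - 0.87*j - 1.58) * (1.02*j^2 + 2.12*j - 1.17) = 0.8568*j^5 + 1.434*j^4 - 2.591*j^3 - 3.0582*j^2 - 2.3317*j + 1.8486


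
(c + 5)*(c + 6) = c^2 + 11*c + 30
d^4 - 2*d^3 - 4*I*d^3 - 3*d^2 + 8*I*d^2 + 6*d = d*(d - 2)*(d - 3*I)*(d - I)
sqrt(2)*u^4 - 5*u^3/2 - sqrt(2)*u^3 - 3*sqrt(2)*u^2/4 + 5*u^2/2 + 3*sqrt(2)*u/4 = u*(u - 1)*(u - 3*sqrt(2)/2)*(sqrt(2)*u + 1/2)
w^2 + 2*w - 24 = (w - 4)*(w + 6)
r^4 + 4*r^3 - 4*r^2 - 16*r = r*(r - 2)*(r + 2)*(r + 4)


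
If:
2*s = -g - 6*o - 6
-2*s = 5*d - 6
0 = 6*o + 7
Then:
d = 6/5 - 2*s/5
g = 1 - 2*s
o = -7/6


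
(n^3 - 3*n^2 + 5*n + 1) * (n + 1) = n^4 - 2*n^3 + 2*n^2 + 6*n + 1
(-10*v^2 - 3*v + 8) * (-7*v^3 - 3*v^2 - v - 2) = 70*v^5 + 51*v^4 - 37*v^3 - v^2 - 2*v - 16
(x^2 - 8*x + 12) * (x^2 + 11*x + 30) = x^4 + 3*x^3 - 46*x^2 - 108*x + 360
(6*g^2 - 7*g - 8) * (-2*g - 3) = -12*g^3 - 4*g^2 + 37*g + 24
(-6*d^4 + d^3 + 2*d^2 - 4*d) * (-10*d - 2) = 60*d^5 + 2*d^4 - 22*d^3 + 36*d^2 + 8*d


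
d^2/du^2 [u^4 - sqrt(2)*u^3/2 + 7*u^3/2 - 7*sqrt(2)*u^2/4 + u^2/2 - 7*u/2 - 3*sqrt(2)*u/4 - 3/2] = 12*u^2 - 3*sqrt(2)*u + 21*u - 7*sqrt(2)/2 + 1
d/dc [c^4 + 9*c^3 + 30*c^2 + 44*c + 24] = 4*c^3 + 27*c^2 + 60*c + 44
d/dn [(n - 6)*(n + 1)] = 2*n - 5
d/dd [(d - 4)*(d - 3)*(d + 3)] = 3*d^2 - 8*d - 9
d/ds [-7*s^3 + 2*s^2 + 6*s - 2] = -21*s^2 + 4*s + 6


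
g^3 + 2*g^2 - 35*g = g*(g - 5)*(g + 7)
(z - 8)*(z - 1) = z^2 - 9*z + 8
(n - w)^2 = n^2 - 2*n*w + w^2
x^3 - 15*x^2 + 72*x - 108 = (x - 6)^2*(x - 3)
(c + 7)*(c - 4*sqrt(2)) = c^2 - 4*sqrt(2)*c + 7*c - 28*sqrt(2)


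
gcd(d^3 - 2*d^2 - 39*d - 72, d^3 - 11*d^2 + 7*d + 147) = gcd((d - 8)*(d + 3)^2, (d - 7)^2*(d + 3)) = d + 3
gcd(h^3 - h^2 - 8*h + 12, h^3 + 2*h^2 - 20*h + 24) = h^2 - 4*h + 4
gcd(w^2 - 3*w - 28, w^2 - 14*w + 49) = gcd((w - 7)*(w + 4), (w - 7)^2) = w - 7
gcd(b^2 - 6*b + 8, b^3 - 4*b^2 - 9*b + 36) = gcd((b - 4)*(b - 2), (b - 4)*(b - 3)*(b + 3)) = b - 4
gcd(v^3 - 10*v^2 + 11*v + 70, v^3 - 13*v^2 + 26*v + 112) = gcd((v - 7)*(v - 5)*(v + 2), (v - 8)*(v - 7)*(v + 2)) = v^2 - 5*v - 14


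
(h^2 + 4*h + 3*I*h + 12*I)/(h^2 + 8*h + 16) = (h + 3*I)/(h + 4)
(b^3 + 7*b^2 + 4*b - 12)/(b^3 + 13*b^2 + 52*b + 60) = (b - 1)/(b + 5)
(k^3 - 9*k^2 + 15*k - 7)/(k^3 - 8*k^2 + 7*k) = (k - 1)/k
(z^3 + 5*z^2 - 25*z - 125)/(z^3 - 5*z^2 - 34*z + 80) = (z^2 - 25)/(z^2 - 10*z + 16)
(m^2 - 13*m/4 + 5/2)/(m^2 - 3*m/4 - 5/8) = 2*(m - 2)/(2*m + 1)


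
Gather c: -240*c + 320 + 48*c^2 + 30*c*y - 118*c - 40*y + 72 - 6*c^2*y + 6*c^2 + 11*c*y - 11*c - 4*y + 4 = c^2*(54 - 6*y) + c*(41*y - 369) - 44*y + 396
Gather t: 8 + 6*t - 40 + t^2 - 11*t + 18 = t^2 - 5*t - 14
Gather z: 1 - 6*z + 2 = 3 - 6*z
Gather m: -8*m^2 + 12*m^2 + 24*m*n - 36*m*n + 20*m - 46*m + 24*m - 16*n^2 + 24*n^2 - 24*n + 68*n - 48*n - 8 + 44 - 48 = 4*m^2 + m*(-12*n - 2) + 8*n^2 - 4*n - 12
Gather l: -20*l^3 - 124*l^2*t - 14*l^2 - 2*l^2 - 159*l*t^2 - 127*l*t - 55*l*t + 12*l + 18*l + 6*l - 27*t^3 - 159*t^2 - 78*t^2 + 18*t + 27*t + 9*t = -20*l^3 + l^2*(-124*t - 16) + l*(-159*t^2 - 182*t + 36) - 27*t^3 - 237*t^2 + 54*t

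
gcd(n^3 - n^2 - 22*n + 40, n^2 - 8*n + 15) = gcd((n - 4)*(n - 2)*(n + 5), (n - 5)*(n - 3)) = 1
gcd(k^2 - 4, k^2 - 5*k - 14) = k + 2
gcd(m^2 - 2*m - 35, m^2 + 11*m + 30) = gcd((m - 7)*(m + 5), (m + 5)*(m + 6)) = m + 5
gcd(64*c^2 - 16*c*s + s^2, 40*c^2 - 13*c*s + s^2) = -8*c + s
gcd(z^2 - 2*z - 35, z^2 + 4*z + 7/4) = 1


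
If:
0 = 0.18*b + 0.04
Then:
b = -0.22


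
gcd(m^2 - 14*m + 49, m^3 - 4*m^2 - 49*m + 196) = m - 7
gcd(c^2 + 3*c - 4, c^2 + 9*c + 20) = c + 4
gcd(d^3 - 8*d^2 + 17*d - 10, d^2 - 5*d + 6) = d - 2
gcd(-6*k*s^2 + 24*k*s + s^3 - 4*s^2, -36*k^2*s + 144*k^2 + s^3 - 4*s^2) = -6*k*s + 24*k + s^2 - 4*s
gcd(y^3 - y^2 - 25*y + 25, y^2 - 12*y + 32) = 1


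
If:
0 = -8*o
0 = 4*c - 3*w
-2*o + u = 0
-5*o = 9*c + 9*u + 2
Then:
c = -2/9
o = 0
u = 0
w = -8/27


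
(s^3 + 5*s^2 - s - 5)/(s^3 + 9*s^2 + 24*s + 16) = (s^2 + 4*s - 5)/(s^2 + 8*s + 16)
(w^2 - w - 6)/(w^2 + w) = (w^2 - w - 6)/(w*(w + 1))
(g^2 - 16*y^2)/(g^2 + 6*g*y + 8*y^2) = (g - 4*y)/(g + 2*y)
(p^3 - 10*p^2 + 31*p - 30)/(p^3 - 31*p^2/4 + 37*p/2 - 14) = 4*(p^2 - 8*p + 15)/(4*p^2 - 23*p + 28)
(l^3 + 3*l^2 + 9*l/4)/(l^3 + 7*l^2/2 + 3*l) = (l + 3/2)/(l + 2)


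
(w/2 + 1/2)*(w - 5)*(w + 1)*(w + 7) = w^4/2 + 2*w^3 - 15*w^2 - 34*w - 35/2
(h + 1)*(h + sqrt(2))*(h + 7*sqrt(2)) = h^3 + h^2 + 8*sqrt(2)*h^2 + 8*sqrt(2)*h + 14*h + 14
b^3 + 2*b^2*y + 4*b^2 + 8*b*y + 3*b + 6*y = (b + 1)*(b + 3)*(b + 2*y)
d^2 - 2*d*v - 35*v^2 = (d - 7*v)*(d + 5*v)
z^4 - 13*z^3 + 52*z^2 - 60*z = z*(z - 6)*(z - 5)*(z - 2)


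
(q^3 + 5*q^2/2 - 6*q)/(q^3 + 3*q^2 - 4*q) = (q - 3/2)/(q - 1)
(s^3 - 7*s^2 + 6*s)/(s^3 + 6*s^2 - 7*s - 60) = s*(s^2 - 7*s + 6)/(s^3 + 6*s^2 - 7*s - 60)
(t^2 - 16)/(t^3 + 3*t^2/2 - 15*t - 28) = 2*(t + 4)/(2*t^2 + 11*t + 14)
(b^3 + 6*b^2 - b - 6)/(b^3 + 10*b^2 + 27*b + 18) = (b - 1)/(b + 3)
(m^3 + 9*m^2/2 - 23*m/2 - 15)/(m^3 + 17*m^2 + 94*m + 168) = (2*m^2 - 3*m - 5)/(2*(m^2 + 11*m + 28))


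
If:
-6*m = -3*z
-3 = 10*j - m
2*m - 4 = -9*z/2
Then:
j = -29/110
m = 4/11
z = 8/11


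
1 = 1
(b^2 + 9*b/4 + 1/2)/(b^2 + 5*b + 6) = (b + 1/4)/(b + 3)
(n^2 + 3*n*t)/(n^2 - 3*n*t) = (n + 3*t)/(n - 3*t)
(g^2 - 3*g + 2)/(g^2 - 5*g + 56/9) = 9*(g^2 - 3*g + 2)/(9*g^2 - 45*g + 56)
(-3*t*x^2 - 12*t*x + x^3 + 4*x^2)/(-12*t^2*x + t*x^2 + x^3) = (x + 4)/(4*t + x)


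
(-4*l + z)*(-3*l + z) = 12*l^2 - 7*l*z + z^2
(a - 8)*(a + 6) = a^2 - 2*a - 48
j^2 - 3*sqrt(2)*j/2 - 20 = (j - 4*sqrt(2))*(j + 5*sqrt(2)/2)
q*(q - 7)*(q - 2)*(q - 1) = q^4 - 10*q^3 + 23*q^2 - 14*q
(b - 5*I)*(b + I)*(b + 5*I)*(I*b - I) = I*b^4 - b^3 - I*b^3 + b^2 + 25*I*b^2 - 25*b - 25*I*b + 25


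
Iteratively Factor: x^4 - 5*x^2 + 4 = (x + 1)*(x^3 - x^2 - 4*x + 4) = (x - 2)*(x + 1)*(x^2 + x - 2) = (x - 2)*(x - 1)*(x + 1)*(x + 2)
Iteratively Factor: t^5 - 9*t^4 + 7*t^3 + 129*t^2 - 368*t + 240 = (t - 4)*(t^4 - 5*t^3 - 13*t^2 + 77*t - 60) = (t - 4)*(t - 1)*(t^3 - 4*t^2 - 17*t + 60) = (t - 4)*(t - 1)*(t + 4)*(t^2 - 8*t + 15) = (t - 5)*(t - 4)*(t - 1)*(t + 4)*(t - 3)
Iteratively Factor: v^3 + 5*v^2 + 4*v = (v + 1)*(v^2 + 4*v) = v*(v + 1)*(v + 4)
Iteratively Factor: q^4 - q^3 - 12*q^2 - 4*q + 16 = (q - 4)*(q^3 + 3*q^2 - 4) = (q - 4)*(q + 2)*(q^2 + q - 2) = (q - 4)*(q - 1)*(q + 2)*(q + 2)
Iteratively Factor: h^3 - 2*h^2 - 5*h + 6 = (h - 3)*(h^2 + h - 2) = (h - 3)*(h - 1)*(h + 2)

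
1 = 1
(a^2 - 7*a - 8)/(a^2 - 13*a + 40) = (a + 1)/(a - 5)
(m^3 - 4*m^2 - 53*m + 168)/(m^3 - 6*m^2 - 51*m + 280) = (m - 3)/(m - 5)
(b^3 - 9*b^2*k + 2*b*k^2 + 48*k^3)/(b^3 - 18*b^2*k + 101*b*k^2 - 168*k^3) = (b + 2*k)/(b - 7*k)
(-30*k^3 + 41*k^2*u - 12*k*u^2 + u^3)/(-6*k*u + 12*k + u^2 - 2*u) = (5*k^2 - 6*k*u + u^2)/(u - 2)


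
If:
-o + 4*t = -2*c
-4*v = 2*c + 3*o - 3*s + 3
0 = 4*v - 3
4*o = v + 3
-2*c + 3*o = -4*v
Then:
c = 93/32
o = 15/16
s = 39/8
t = -39/32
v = 3/4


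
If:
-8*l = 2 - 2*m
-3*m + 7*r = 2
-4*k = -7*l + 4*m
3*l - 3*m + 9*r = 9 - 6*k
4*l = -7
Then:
No Solution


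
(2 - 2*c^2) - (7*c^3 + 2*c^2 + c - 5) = -7*c^3 - 4*c^2 - c + 7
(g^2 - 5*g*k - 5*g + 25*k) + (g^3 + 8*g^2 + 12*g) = g^3 + 9*g^2 - 5*g*k + 7*g + 25*k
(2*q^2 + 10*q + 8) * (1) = 2*q^2 + 10*q + 8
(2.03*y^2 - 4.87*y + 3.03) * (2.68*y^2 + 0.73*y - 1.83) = 5.4404*y^4 - 11.5697*y^3 + 0.8504*y^2 + 11.124*y - 5.5449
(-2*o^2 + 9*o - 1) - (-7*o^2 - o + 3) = 5*o^2 + 10*o - 4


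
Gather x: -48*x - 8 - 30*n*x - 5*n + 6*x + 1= -5*n + x*(-30*n - 42) - 7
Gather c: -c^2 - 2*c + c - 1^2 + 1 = -c^2 - c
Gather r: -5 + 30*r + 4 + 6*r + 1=36*r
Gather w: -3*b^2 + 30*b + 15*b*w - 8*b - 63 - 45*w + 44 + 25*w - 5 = -3*b^2 + 22*b + w*(15*b - 20) - 24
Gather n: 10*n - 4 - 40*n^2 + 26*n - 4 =-40*n^2 + 36*n - 8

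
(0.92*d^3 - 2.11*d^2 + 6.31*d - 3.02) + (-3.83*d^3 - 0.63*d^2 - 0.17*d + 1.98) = -2.91*d^3 - 2.74*d^2 + 6.14*d - 1.04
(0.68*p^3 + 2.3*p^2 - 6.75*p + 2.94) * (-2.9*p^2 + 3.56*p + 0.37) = -1.972*p^5 - 4.2492*p^4 + 28.0146*p^3 - 31.705*p^2 + 7.9689*p + 1.0878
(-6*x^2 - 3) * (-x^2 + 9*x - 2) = 6*x^4 - 54*x^3 + 15*x^2 - 27*x + 6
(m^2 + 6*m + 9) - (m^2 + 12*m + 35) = -6*m - 26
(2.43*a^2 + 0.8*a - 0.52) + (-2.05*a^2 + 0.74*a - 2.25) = 0.38*a^2 + 1.54*a - 2.77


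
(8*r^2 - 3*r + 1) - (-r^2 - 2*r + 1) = 9*r^2 - r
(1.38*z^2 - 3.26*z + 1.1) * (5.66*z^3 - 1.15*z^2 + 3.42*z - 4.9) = 7.8108*z^5 - 20.0386*z^4 + 14.6946*z^3 - 19.1762*z^2 + 19.736*z - 5.39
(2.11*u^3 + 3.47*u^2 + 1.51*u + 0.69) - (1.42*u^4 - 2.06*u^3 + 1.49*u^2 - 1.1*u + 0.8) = -1.42*u^4 + 4.17*u^3 + 1.98*u^2 + 2.61*u - 0.11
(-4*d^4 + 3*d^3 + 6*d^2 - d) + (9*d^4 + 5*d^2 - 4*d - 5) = 5*d^4 + 3*d^3 + 11*d^2 - 5*d - 5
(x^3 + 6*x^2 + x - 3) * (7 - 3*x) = -3*x^4 - 11*x^3 + 39*x^2 + 16*x - 21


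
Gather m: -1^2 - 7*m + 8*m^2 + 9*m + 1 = 8*m^2 + 2*m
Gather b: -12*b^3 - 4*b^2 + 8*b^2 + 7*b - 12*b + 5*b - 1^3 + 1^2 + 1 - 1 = -12*b^3 + 4*b^2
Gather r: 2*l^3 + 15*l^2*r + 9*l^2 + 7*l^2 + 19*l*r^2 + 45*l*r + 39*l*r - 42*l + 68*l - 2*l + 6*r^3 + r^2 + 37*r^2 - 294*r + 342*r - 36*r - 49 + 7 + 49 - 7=2*l^3 + 16*l^2 + 24*l + 6*r^3 + r^2*(19*l + 38) + r*(15*l^2 + 84*l + 12)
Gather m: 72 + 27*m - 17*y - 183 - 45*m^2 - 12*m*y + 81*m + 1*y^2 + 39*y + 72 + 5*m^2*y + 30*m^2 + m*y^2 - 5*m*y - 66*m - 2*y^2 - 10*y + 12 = m^2*(5*y - 15) + m*(y^2 - 17*y + 42) - y^2 + 12*y - 27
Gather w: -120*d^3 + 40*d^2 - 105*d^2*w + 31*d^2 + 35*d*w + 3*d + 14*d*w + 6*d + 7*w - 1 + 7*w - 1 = -120*d^3 + 71*d^2 + 9*d + w*(-105*d^2 + 49*d + 14) - 2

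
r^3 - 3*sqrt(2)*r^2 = r^2*(r - 3*sqrt(2))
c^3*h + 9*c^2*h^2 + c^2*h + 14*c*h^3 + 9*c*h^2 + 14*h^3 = (c + 2*h)*(c + 7*h)*(c*h + h)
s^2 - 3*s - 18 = (s - 6)*(s + 3)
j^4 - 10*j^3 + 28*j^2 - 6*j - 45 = (j - 5)*(j - 3)^2*(j + 1)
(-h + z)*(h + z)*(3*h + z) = -3*h^3 - h^2*z + 3*h*z^2 + z^3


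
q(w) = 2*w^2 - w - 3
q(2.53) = 7.27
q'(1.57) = 5.28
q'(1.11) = 3.44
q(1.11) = -1.65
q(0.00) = -3.00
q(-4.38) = 39.75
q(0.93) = -2.20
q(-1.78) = 5.12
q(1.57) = 0.36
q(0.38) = -3.09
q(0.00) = -3.00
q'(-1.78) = -8.12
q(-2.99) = 17.87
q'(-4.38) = -18.52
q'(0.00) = -1.00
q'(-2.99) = -12.96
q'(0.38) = 0.52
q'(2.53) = 9.12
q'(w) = 4*w - 1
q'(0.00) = -1.00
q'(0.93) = 2.72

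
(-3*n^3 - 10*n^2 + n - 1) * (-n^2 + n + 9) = 3*n^5 + 7*n^4 - 38*n^3 - 88*n^2 + 8*n - 9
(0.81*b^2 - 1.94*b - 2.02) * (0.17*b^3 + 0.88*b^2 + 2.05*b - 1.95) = 0.1377*b^5 + 0.383*b^4 - 0.3901*b^3 - 7.3341*b^2 - 0.358*b + 3.939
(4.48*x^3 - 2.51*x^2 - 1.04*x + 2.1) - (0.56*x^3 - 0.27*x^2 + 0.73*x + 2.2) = 3.92*x^3 - 2.24*x^2 - 1.77*x - 0.1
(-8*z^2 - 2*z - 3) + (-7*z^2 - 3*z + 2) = -15*z^2 - 5*z - 1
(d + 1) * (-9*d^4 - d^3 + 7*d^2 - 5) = -9*d^5 - 10*d^4 + 6*d^3 + 7*d^2 - 5*d - 5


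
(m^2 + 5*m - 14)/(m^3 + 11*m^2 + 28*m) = (m - 2)/(m*(m + 4))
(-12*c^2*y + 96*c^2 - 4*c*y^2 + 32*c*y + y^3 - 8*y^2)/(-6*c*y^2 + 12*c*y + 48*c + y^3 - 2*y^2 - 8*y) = (2*c*y - 16*c + y^2 - 8*y)/(y^2 - 2*y - 8)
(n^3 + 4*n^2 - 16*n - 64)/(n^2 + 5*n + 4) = (n^2 - 16)/(n + 1)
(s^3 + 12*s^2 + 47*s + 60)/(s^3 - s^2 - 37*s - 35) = (s^2 + 7*s + 12)/(s^2 - 6*s - 7)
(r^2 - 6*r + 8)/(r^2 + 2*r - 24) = (r - 2)/(r + 6)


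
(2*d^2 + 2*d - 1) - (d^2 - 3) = d^2 + 2*d + 2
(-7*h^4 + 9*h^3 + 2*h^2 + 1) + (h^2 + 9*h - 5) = -7*h^4 + 9*h^3 + 3*h^2 + 9*h - 4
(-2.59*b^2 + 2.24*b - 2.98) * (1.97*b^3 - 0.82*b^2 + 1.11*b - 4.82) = -5.1023*b^5 + 6.5366*b^4 - 10.5823*b^3 + 17.4138*b^2 - 14.1046*b + 14.3636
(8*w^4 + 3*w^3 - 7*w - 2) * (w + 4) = 8*w^5 + 35*w^4 + 12*w^3 - 7*w^2 - 30*w - 8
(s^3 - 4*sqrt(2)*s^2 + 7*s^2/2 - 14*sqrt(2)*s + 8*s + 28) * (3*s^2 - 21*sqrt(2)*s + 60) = 3*s^5 - 33*sqrt(2)*s^4 + 21*s^4/2 - 231*sqrt(2)*s^3/2 + 252*s^3 - 408*sqrt(2)*s^2 + 882*s^2 - 1428*sqrt(2)*s + 480*s + 1680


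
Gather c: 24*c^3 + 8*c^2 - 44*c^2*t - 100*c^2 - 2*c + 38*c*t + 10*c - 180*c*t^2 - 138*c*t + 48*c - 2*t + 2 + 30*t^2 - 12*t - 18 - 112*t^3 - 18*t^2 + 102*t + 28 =24*c^3 + c^2*(-44*t - 92) + c*(-180*t^2 - 100*t + 56) - 112*t^3 + 12*t^2 + 88*t + 12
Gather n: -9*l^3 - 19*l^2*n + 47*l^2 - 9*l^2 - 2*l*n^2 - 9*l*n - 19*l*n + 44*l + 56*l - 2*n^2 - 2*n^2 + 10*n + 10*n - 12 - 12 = -9*l^3 + 38*l^2 + 100*l + n^2*(-2*l - 4) + n*(-19*l^2 - 28*l + 20) - 24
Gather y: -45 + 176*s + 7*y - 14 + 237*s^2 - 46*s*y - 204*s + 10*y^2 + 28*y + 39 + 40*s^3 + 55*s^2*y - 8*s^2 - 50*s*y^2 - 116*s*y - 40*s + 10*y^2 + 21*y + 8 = 40*s^3 + 229*s^2 - 68*s + y^2*(20 - 50*s) + y*(55*s^2 - 162*s + 56) - 12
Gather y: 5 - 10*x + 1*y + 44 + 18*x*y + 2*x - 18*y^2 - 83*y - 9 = -8*x - 18*y^2 + y*(18*x - 82) + 40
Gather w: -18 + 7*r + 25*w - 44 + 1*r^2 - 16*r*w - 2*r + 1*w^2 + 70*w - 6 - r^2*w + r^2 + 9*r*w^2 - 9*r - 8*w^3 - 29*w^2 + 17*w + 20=2*r^2 - 4*r - 8*w^3 + w^2*(9*r - 28) + w*(-r^2 - 16*r + 112) - 48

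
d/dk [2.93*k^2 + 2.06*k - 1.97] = 5.86*k + 2.06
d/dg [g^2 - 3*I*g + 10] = 2*g - 3*I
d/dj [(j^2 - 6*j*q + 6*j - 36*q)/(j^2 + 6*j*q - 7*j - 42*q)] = (2*(j - 3*q + 3)*(j^2 + 6*j*q - 7*j - 42*q) - (2*j + 6*q - 7)*(j^2 - 6*j*q + 6*j - 36*q))/(j^2 + 6*j*q - 7*j - 42*q)^2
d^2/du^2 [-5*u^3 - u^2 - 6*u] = -30*u - 2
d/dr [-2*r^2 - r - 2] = -4*r - 1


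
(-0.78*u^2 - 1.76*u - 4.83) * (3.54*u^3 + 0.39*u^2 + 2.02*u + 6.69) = -2.7612*u^5 - 6.5346*u^4 - 19.3602*u^3 - 10.6571*u^2 - 21.531*u - 32.3127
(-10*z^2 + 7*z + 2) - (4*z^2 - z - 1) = -14*z^2 + 8*z + 3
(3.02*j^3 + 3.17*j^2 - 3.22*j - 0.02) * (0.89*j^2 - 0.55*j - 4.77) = 2.6878*j^5 + 1.1603*j^4 - 19.0147*j^3 - 13.3677*j^2 + 15.3704*j + 0.0954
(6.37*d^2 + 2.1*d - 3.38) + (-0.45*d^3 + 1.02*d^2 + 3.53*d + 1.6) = -0.45*d^3 + 7.39*d^2 + 5.63*d - 1.78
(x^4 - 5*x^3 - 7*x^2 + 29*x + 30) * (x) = x^5 - 5*x^4 - 7*x^3 + 29*x^2 + 30*x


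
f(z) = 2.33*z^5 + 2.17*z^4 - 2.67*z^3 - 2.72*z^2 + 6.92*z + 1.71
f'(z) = 11.65*z^4 + 8.68*z^3 - 8.01*z^2 - 5.44*z + 6.92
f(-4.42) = -2953.91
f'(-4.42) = 3571.42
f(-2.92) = -312.07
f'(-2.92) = 585.35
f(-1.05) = -5.80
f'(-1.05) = 7.91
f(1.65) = 38.31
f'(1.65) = 101.48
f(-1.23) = -7.54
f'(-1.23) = 12.01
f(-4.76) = -4384.54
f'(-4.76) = 4895.91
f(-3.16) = -480.85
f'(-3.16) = 831.88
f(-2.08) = -50.52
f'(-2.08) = 123.53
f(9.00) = 149718.78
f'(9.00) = 82072.52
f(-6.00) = -14866.77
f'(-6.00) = 12974.72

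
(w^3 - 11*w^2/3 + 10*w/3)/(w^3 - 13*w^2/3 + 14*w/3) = (3*w - 5)/(3*w - 7)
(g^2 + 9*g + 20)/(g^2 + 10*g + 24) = (g + 5)/(g + 6)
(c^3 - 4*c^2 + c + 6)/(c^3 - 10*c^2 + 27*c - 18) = (c^2 - c - 2)/(c^2 - 7*c + 6)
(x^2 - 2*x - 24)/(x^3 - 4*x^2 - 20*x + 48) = 1/(x - 2)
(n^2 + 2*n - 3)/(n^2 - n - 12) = (n - 1)/(n - 4)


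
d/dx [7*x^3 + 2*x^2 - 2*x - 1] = 21*x^2 + 4*x - 2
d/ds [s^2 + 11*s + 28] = 2*s + 11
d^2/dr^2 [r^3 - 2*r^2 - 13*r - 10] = 6*r - 4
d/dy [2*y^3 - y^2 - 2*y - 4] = 6*y^2 - 2*y - 2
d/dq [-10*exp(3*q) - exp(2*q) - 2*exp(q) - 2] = 2*(-15*exp(2*q) - exp(q) - 1)*exp(q)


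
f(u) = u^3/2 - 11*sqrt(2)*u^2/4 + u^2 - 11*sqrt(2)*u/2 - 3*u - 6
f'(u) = 3*u^2/2 - 11*sqrt(2)*u/2 + 2*u - 11*sqrt(2)/2 - 3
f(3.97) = -63.04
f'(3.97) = -10.08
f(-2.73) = -8.28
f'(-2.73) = 16.18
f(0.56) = -12.85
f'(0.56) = -13.54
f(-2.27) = -2.27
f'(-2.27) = 10.07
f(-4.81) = -76.64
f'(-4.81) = 51.72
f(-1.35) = 2.05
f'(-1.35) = -0.24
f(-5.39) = -110.14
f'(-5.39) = 63.94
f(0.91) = -17.82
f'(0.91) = -14.79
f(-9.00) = -507.51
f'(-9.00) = 162.73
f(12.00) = 312.63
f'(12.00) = 135.88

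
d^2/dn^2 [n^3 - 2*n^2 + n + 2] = 6*n - 4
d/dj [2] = 0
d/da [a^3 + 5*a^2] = a*(3*a + 10)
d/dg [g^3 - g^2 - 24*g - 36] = 3*g^2 - 2*g - 24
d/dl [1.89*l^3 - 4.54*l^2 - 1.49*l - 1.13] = 5.67*l^2 - 9.08*l - 1.49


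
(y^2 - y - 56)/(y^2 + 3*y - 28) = (y - 8)/(y - 4)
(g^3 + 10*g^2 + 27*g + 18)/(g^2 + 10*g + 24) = (g^2 + 4*g + 3)/(g + 4)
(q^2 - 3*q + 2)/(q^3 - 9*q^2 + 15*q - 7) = (q - 2)/(q^2 - 8*q + 7)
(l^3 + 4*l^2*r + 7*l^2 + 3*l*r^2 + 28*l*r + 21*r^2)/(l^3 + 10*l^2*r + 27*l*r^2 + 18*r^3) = (l + 7)/(l + 6*r)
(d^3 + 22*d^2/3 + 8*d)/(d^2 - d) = (d^2 + 22*d/3 + 8)/(d - 1)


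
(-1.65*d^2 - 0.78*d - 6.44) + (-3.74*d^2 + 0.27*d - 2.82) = -5.39*d^2 - 0.51*d - 9.26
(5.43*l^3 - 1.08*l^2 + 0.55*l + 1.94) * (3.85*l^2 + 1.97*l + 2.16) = 20.9055*l^5 + 6.5391*l^4 + 11.7187*l^3 + 6.2197*l^2 + 5.0098*l + 4.1904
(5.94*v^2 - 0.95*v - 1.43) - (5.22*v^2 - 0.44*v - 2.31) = 0.720000000000001*v^2 - 0.51*v + 0.88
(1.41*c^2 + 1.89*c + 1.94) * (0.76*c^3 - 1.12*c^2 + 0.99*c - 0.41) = 1.0716*c^5 - 0.1428*c^4 + 0.7535*c^3 - 0.8798*c^2 + 1.1457*c - 0.7954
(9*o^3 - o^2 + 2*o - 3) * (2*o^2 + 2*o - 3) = 18*o^5 + 16*o^4 - 25*o^3 + o^2 - 12*o + 9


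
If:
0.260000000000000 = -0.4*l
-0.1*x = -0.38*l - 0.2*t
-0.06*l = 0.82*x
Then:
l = -0.65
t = 1.26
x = 0.05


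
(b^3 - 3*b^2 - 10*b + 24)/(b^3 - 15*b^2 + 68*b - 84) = (b^2 - b - 12)/(b^2 - 13*b + 42)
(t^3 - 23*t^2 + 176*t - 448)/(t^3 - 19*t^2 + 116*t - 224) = (t - 8)/(t - 4)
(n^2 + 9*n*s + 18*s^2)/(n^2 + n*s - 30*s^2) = (-n - 3*s)/(-n + 5*s)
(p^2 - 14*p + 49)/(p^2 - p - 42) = (p - 7)/(p + 6)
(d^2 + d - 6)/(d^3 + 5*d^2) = (d^2 + d - 6)/(d^2*(d + 5))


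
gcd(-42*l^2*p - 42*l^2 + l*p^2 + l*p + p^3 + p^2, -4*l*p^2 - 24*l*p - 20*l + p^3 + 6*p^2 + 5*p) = p + 1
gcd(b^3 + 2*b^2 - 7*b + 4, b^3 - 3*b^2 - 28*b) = b + 4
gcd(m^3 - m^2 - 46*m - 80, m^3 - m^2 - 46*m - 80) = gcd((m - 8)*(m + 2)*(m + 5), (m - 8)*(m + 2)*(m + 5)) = m^3 - m^2 - 46*m - 80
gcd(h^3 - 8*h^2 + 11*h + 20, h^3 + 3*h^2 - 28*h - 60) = h - 5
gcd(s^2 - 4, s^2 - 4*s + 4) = s - 2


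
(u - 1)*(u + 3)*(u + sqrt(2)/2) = u^3 + sqrt(2)*u^2/2 + 2*u^2 - 3*u + sqrt(2)*u - 3*sqrt(2)/2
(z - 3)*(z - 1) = z^2 - 4*z + 3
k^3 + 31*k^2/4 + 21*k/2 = k*(k + 7/4)*(k + 6)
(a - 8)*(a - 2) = a^2 - 10*a + 16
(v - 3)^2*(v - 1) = v^3 - 7*v^2 + 15*v - 9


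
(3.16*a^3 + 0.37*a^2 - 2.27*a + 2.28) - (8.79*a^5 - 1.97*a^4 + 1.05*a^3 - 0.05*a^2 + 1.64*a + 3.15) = -8.79*a^5 + 1.97*a^4 + 2.11*a^3 + 0.42*a^2 - 3.91*a - 0.87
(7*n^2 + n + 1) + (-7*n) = 7*n^2 - 6*n + 1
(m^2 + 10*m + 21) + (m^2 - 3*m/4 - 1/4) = 2*m^2 + 37*m/4 + 83/4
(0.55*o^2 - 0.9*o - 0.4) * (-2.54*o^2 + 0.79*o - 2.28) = -1.397*o^4 + 2.7205*o^3 - 0.949*o^2 + 1.736*o + 0.912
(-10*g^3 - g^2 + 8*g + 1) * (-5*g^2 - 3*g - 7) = 50*g^5 + 35*g^4 + 33*g^3 - 22*g^2 - 59*g - 7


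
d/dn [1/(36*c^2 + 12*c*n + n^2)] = 2*(-6*c - n)/(36*c^2 + 12*c*n + n^2)^2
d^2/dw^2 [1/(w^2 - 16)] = 2*(3*w^2 + 16)/(w^2 - 16)^3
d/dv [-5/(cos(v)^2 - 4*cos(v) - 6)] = 10*(2 - cos(v))*sin(v)/(sin(v)^2 + 4*cos(v) + 5)^2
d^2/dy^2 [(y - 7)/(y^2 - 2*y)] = 2*(3*y*(3 - y)*(y - 2) + 4*(y - 7)*(y - 1)^2)/(y^3*(y - 2)^3)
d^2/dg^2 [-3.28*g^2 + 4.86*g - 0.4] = -6.56000000000000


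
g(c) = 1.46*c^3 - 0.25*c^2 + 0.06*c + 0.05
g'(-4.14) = 77.20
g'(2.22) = 20.54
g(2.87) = 32.68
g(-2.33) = -19.92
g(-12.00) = -2559.55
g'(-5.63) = 141.71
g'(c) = 4.38*c^2 - 0.5*c + 0.06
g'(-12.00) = 636.78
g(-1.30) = -3.66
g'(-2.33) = 25.00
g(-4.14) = -108.08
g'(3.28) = 45.54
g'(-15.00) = 993.06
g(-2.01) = -12.94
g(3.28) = 49.08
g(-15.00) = -4984.60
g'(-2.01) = 18.76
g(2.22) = 14.93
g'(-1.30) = 8.11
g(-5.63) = -268.75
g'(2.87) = 34.70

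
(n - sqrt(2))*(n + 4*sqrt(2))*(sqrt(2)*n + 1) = sqrt(2)*n^3 + 7*n^2 - 5*sqrt(2)*n - 8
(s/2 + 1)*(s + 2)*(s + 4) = s^3/2 + 4*s^2 + 10*s + 8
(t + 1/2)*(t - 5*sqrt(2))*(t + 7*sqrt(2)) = t^3 + t^2/2 + 2*sqrt(2)*t^2 - 70*t + sqrt(2)*t - 35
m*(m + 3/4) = m^2 + 3*m/4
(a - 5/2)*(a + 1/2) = a^2 - 2*a - 5/4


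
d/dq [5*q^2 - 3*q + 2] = 10*q - 3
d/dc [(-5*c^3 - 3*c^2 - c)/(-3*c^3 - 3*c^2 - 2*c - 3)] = (6*c^4 + 14*c^3 + 48*c^2 + 18*c + 3)/(9*c^6 + 18*c^5 + 21*c^4 + 30*c^3 + 22*c^2 + 12*c + 9)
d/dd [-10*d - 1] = -10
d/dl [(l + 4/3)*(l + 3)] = 2*l + 13/3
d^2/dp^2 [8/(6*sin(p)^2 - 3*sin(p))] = 8*(-16*sin(p) + 6 + 23/sin(p) - 12/sin(p)^2 + 2/sin(p)^3)/(3*(2*sin(p) - 1)^3)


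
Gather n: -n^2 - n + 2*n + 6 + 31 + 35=-n^2 + n + 72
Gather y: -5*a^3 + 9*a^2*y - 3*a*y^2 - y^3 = -5*a^3 + 9*a^2*y - 3*a*y^2 - y^3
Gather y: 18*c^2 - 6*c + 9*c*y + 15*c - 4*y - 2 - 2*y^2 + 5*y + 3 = 18*c^2 + 9*c - 2*y^2 + y*(9*c + 1) + 1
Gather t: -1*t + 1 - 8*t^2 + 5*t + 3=-8*t^2 + 4*t + 4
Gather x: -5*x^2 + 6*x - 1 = -5*x^2 + 6*x - 1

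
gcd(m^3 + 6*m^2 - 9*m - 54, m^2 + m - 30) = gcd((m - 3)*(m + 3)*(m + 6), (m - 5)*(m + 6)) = m + 6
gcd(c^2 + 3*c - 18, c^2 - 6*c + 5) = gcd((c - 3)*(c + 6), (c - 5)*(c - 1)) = 1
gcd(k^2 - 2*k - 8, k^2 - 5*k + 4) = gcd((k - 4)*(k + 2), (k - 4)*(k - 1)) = k - 4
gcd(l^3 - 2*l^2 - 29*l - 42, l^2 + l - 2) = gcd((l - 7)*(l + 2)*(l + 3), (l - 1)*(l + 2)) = l + 2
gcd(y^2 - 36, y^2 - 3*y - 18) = y - 6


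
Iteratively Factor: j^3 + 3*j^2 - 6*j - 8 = (j - 2)*(j^2 + 5*j + 4) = (j - 2)*(j + 1)*(j + 4)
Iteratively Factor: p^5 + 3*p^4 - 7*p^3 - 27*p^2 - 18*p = (p)*(p^4 + 3*p^3 - 7*p^2 - 27*p - 18) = p*(p - 3)*(p^3 + 6*p^2 + 11*p + 6) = p*(p - 3)*(p + 3)*(p^2 + 3*p + 2) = p*(p - 3)*(p + 2)*(p + 3)*(p + 1)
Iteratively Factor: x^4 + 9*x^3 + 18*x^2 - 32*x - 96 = (x + 3)*(x^3 + 6*x^2 - 32) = (x - 2)*(x + 3)*(x^2 + 8*x + 16) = (x - 2)*(x + 3)*(x + 4)*(x + 4)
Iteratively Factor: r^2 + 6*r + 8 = (r + 2)*(r + 4)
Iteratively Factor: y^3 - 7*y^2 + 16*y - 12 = (y - 2)*(y^2 - 5*y + 6) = (y - 2)^2*(y - 3)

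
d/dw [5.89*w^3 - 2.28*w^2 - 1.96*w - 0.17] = 17.67*w^2 - 4.56*w - 1.96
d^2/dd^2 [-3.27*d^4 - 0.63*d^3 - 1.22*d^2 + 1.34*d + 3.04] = -39.24*d^2 - 3.78*d - 2.44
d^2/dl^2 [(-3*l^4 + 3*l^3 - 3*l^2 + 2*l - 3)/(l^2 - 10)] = 2*(-3*l^6 + 90*l^4 + 32*l^3 - 1899*l^2 + 960*l - 330)/(l^6 - 30*l^4 + 300*l^2 - 1000)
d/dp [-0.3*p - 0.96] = -0.300000000000000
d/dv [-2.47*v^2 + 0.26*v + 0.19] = 0.26 - 4.94*v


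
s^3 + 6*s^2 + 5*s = s*(s + 1)*(s + 5)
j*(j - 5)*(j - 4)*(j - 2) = j^4 - 11*j^3 + 38*j^2 - 40*j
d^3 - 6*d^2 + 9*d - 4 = (d - 4)*(d - 1)^2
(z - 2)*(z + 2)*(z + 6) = z^3 + 6*z^2 - 4*z - 24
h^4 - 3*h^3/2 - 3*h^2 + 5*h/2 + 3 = (h - 2)*(h - 3/2)*(h + 1)^2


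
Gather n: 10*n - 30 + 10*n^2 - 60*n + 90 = 10*n^2 - 50*n + 60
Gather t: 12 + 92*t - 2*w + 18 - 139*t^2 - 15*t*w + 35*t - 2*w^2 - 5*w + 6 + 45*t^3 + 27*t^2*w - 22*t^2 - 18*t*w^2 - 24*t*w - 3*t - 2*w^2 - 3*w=45*t^3 + t^2*(27*w - 161) + t*(-18*w^2 - 39*w + 124) - 4*w^2 - 10*w + 36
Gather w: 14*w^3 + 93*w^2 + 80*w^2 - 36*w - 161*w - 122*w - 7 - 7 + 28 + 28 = 14*w^3 + 173*w^2 - 319*w + 42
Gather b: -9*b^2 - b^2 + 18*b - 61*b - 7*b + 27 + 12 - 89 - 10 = -10*b^2 - 50*b - 60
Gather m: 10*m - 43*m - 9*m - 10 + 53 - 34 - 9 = -42*m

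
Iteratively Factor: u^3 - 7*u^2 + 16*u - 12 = (u - 2)*(u^2 - 5*u + 6) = (u - 2)^2*(u - 3)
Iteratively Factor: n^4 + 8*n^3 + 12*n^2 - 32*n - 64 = (n + 4)*(n^3 + 4*n^2 - 4*n - 16) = (n - 2)*(n + 4)*(n^2 + 6*n + 8) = (n - 2)*(n + 2)*(n + 4)*(n + 4)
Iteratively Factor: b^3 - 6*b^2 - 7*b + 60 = (b + 3)*(b^2 - 9*b + 20) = (b - 4)*(b + 3)*(b - 5)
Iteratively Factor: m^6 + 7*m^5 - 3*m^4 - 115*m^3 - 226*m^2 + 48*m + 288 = (m - 4)*(m^5 + 11*m^4 + 41*m^3 + 49*m^2 - 30*m - 72) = (m - 4)*(m + 4)*(m^4 + 7*m^3 + 13*m^2 - 3*m - 18) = (m - 4)*(m + 3)*(m + 4)*(m^3 + 4*m^2 + m - 6) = (m - 4)*(m + 2)*(m + 3)*(m + 4)*(m^2 + 2*m - 3) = (m - 4)*(m + 2)*(m + 3)^2*(m + 4)*(m - 1)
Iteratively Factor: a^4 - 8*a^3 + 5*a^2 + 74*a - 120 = (a - 2)*(a^3 - 6*a^2 - 7*a + 60) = (a - 4)*(a - 2)*(a^2 - 2*a - 15) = (a - 5)*(a - 4)*(a - 2)*(a + 3)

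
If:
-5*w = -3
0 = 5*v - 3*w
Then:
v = 9/25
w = 3/5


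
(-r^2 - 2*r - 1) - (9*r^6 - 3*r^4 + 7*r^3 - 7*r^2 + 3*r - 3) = -9*r^6 + 3*r^4 - 7*r^3 + 6*r^2 - 5*r + 2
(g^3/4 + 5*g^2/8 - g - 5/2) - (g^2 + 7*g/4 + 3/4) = g^3/4 - 3*g^2/8 - 11*g/4 - 13/4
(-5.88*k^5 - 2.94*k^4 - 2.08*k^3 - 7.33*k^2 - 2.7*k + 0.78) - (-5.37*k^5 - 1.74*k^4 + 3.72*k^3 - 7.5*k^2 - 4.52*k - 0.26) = -0.51*k^5 - 1.2*k^4 - 5.8*k^3 + 0.17*k^2 + 1.82*k + 1.04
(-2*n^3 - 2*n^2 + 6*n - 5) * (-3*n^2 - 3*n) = 6*n^5 + 12*n^4 - 12*n^3 - 3*n^2 + 15*n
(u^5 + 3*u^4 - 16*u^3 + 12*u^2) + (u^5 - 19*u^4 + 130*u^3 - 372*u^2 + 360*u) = 2*u^5 - 16*u^4 + 114*u^3 - 360*u^2 + 360*u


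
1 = 1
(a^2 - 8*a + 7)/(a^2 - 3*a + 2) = (a - 7)/(a - 2)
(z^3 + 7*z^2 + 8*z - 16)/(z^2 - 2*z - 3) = (-z^3 - 7*z^2 - 8*z + 16)/(-z^2 + 2*z + 3)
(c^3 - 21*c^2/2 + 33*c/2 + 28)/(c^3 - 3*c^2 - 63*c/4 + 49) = 2*(c^2 - 7*c - 8)/(2*c^2 + c - 28)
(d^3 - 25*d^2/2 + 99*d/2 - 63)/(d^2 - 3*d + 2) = (2*d^3 - 25*d^2 + 99*d - 126)/(2*(d^2 - 3*d + 2))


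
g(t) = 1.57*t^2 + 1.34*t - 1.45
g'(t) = 3.14*t + 1.34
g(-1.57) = 0.32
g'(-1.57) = -3.59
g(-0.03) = -1.49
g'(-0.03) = 1.25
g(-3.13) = 9.74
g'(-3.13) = -8.49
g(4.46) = 35.76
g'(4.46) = 15.34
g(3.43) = 21.62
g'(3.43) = 12.11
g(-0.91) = -1.37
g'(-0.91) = -1.52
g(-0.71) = -1.61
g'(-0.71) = -0.89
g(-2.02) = 2.25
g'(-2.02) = -5.00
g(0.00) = -1.45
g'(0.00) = 1.34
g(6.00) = 63.11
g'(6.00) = 20.18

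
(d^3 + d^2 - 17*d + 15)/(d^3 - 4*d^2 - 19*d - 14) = (-d^3 - d^2 + 17*d - 15)/(-d^3 + 4*d^2 + 19*d + 14)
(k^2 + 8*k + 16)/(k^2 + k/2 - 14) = 2*(k + 4)/(2*k - 7)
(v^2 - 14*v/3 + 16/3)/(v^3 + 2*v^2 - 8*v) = (v - 8/3)/(v*(v + 4))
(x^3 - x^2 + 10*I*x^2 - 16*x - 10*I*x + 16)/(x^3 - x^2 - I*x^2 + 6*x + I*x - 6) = (x + 8*I)/(x - 3*I)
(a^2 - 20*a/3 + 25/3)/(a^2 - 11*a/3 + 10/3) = (a - 5)/(a - 2)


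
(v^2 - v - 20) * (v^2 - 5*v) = v^4 - 6*v^3 - 15*v^2 + 100*v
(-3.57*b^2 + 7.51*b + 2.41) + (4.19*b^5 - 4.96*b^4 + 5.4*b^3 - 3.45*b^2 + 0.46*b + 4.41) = 4.19*b^5 - 4.96*b^4 + 5.4*b^3 - 7.02*b^2 + 7.97*b + 6.82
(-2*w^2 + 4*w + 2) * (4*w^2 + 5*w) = -8*w^4 + 6*w^3 + 28*w^2 + 10*w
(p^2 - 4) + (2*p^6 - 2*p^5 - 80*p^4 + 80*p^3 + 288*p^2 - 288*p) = 2*p^6 - 2*p^5 - 80*p^4 + 80*p^3 + 289*p^2 - 288*p - 4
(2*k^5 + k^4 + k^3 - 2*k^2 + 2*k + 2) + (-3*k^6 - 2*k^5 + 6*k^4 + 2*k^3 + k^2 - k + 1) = -3*k^6 + 7*k^4 + 3*k^3 - k^2 + k + 3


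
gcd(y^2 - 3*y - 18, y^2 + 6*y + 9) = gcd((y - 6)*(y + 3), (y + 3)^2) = y + 3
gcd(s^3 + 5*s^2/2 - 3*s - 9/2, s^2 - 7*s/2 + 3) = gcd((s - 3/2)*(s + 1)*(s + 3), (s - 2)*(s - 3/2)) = s - 3/2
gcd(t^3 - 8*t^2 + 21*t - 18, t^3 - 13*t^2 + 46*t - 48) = t^2 - 5*t + 6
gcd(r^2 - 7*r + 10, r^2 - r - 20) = r - 5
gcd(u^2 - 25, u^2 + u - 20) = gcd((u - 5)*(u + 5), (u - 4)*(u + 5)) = u + 5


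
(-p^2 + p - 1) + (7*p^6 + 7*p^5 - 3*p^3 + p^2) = 7*p^6 + 7*p^5 - 3*p^3 + p - 1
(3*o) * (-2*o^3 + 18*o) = -6*o^4 + 54*o^2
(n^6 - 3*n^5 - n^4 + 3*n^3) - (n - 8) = n^6 - 3*n^5 - n^4 + 3*n^3 - n + 8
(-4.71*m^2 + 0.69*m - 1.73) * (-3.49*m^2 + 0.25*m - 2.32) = 16.4379*m^4 - 3.5856*m^3 + 17.1374*m^2 - 2.0333*m + 4.0136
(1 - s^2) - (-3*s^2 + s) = 2*s^2 - s + 1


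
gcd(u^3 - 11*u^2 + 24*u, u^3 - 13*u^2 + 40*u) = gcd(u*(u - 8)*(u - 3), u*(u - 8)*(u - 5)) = u^2 - 8*u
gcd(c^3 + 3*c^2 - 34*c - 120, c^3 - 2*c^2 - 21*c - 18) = c - 6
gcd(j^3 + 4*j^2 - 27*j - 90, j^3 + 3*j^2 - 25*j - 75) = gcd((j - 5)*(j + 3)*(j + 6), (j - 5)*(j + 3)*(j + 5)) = j^2 - 2*j - 15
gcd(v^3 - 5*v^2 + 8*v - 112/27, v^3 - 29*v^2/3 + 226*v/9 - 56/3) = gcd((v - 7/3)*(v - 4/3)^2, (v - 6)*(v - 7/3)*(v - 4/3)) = v^2 - 11*v/3 + 28/9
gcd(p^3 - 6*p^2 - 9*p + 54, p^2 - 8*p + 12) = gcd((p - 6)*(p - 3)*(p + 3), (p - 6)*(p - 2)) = p - 6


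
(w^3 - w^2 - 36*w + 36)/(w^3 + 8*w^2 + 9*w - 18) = (w - 6)/(w + 3)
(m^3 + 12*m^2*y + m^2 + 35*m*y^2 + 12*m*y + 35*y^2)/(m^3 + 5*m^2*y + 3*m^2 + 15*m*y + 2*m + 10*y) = (m + 7*y)/(m + 2)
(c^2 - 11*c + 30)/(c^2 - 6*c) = (c - 5)/c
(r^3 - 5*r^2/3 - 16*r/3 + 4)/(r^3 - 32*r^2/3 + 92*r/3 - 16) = (r^2 - r - 6)/(r^2 - 10*r + 24)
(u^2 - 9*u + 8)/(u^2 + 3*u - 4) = (u - 8)/(u + 4)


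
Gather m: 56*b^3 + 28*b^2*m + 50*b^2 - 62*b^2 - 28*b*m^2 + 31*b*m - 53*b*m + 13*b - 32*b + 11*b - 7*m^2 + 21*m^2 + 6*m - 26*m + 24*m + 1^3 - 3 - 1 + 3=56*b^3 - 12*b^2 - 8*b + m^2*(14 - 28*b) + m*(28*b^2 - 22*b + 4)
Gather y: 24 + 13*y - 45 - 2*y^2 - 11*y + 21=-2*y^2 + 2*y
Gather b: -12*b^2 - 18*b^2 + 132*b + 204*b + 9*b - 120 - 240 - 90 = -30*b^2 + 345*b - 450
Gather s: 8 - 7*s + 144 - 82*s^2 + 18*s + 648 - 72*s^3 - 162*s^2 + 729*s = -72*s^3 - 244*s^2 + 740*s + 800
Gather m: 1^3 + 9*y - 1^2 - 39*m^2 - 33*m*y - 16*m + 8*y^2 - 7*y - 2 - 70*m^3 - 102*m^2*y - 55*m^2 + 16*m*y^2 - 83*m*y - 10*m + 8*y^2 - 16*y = -70*m^3 + m^2*(-102*y - 94) + m*(16*y^2 - 116*y - 26) + 16*y^2 - 14*y - 2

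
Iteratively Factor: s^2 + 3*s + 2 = (s + 1)*(s + 2)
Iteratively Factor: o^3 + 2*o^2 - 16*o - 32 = (o - 4)*(o^2 + 6*o + 8) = (o - 4)*(o + 4)*(o + 2)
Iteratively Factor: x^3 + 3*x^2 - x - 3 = (x + 3)*(x^2 - 1) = (x - 1)*(x + 3)*(x + 1)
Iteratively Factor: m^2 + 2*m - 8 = (m + 4)*(m - 2)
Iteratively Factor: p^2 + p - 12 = (p + 4)*(p - 3)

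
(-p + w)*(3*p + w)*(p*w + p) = -3*p^3*w - 3*p^3 + 2*p^2*w^2 + 2*p^2*w + p*w^3 + p*w^2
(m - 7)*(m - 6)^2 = m^3 - 19*m^2 + 120*m - 252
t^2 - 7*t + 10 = (t - 5)*(t - 2)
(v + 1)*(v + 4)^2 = v^3 + 9*v^2 + 24*v + 16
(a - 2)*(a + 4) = a^2 + 2*a - 8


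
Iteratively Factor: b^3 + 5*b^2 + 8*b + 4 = (b + 1)*(b^2 + 4*b + 4) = (b + 1)*(b + 2)*(b + 2)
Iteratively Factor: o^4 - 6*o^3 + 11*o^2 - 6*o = (o - 1)*(o^3 - 5*o^2 + 6*o) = (o - 2)*(o - 1)*(o^2 - 3*o) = o*(o - 2)*(o - 1)*(o - 3)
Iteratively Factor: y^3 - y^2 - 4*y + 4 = (y - 1)*(y^2 - 4) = (y - 1)*(y + 2)*(y - 2)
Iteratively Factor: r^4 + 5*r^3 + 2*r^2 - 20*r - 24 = (r + 3)*(r^3 + 2*r^2 - 4*r - 8) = (r + 2)*(r + 3)*(r^2 - 4) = (r - 2)*(r + 2)*(r + 3)*(r + 2)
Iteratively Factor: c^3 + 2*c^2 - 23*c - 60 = (c - 5)*(c^2 + 7*c + 12) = (c - 5)*(c + 3)*(c + 4)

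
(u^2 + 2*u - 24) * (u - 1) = u^3 + u^2 - 26*u + 24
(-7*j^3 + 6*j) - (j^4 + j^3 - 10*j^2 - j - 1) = -j^4 - 8*j^3 + 10*j^2 + 7*j + 1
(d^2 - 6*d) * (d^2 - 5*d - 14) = d^4 - 11*d^3 + 16*d^2 + 84*d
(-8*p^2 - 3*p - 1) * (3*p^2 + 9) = -24*p^4 - 9*p^3 - 75*p^2 - 27*p - 9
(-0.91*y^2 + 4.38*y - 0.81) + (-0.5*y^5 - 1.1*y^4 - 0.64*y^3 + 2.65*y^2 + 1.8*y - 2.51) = -0.5*y^5 - 1.1*y^4 - 0.64*y^3 + 1.74*y^2 + 6.18*y - 3.32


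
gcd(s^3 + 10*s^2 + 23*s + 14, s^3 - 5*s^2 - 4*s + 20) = s + 2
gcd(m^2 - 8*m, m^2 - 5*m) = m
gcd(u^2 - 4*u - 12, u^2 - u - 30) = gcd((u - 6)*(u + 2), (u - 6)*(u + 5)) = u - 6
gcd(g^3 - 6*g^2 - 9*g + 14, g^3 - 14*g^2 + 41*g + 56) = g - 7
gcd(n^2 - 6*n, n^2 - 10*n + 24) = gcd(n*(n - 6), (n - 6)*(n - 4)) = n - 6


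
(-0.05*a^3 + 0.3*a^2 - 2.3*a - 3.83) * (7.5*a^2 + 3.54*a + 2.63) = -0.375*a^5 + 2.073*a^4 - 16.3195*a^3 - 36.078*a^2 - 19.6072*a - 10.0729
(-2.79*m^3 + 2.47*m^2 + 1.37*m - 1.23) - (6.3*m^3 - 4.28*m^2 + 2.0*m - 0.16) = -9.09*m^3 + 6.75*m^2 - 0.63*m - 1.07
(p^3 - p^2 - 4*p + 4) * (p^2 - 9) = p^5 - p^4 - 13*p^3 + 13*p^2 + 36*p - 36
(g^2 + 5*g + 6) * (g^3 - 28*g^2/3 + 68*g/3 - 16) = g^5 - 13*g^4/3 - 18*g^3 + 124*g^2/3 + 56*g - 96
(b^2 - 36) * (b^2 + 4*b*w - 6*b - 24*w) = b^4 + 4*b^3*w - 6*b^3 - 24*b^2*w - 36*b^2 - 144*b*w + 216*b + 864*w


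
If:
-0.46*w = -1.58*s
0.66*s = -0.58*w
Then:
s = 0.00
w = 0.00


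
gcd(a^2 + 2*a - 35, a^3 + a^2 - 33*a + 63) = a + 7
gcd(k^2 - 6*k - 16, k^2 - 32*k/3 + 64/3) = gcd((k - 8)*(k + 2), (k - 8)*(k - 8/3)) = k - 8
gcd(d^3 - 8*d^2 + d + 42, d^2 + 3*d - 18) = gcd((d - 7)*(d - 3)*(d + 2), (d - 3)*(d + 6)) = d - 3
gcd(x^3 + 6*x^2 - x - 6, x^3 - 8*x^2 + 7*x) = x - 1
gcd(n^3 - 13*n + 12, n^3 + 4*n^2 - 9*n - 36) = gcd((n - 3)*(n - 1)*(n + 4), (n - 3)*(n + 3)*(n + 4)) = n^2 + n - 12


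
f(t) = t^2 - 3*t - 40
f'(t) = 2*t - 3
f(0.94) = -41.94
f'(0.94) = -1.12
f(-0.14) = -39.56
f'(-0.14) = -3.28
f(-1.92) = -30.55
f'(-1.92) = -6.84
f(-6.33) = 19.06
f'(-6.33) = -15.66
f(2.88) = -40.35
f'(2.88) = 2.76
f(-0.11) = -39.66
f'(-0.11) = -3.22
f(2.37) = -41.49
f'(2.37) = 1.74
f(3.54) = -38.09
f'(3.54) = 4.08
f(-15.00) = 230.00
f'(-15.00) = -33.00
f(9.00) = 14.00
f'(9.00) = 15.00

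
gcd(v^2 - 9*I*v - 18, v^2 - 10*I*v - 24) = v - 6*I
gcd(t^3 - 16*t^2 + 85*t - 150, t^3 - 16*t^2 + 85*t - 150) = t^3 - 16*t^2 + 85*t - 150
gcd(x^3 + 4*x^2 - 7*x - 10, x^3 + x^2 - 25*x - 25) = x^2 + 6*x + 5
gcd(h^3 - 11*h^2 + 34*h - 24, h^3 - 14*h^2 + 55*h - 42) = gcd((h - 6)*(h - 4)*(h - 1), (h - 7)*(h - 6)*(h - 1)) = h^2 - 7*h + 6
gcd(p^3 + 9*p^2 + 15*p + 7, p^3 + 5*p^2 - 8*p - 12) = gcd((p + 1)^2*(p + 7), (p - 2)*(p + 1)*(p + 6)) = p + 1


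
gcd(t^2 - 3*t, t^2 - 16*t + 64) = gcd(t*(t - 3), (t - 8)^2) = 1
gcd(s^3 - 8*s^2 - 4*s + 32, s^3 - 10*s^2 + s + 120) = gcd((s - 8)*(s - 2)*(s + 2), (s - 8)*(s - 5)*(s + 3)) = s - 8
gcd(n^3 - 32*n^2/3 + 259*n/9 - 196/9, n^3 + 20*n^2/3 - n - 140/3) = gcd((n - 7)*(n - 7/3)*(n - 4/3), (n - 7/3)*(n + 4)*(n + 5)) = n - 7/3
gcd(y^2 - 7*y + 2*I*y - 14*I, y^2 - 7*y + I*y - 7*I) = y - 7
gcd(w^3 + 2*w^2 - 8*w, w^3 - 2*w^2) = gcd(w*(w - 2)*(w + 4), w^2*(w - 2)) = w^2 - 2*w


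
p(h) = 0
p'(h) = 0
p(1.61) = 0.00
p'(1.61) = 0.00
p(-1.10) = 0.00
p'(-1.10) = 0.00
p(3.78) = 0.00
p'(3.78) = 0.00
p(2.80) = 0.00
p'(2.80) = 0.00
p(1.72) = 0.00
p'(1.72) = 0.00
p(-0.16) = 0.00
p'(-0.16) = 0.00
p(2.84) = 0.00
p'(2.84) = 0.00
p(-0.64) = 0.00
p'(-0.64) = 0.00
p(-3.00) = 0.00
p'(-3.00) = 0.00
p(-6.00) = 0.00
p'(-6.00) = 0.00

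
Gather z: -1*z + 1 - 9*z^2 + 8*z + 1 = -9*z^2 + 7*z + 2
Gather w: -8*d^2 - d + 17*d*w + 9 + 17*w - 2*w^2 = -8*d^2 - d - 2*w^2 + w*(17*d + 17) + 9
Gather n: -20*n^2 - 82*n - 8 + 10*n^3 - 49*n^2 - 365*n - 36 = 10*n^3 - 69*n^2 - 447*n - 44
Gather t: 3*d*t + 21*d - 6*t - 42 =21*d + t*(3*d - 6) - 42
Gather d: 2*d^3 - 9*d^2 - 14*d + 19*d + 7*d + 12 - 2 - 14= 2*d^3 - 9*d^2 + 12*d - 4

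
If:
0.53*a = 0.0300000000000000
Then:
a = 0.06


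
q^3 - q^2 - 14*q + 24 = (q - 3)*(q - 2)*(q + 4)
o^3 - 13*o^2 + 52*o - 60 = (o - 6)*(o - 5)*(o - 2)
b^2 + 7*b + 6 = (b + 1)*(b + 6)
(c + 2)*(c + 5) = c^2 + 7*c + 10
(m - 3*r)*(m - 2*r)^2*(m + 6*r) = m^4 - m^3*r - 26*m^2*r^2 + 84*m*r^3 - 72*r^4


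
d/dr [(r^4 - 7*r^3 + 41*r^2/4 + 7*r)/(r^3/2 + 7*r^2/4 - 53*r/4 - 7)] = (2*r^2 + 28*r - 49)/(r^2 + 14*r + 49)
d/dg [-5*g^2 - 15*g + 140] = -10*g - 15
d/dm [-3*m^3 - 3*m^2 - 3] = 3*m*(-3*m - 2)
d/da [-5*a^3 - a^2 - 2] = a*(-15*a - 2)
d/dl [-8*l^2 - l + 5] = -16*l - 1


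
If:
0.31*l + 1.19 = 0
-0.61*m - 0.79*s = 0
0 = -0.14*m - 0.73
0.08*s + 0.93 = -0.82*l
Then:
No Solution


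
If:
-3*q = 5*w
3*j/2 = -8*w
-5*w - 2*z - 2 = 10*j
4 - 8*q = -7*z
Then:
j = -32/365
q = -2/73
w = 6/365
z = -44/73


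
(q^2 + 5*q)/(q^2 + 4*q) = (q + 5)/(q + 4)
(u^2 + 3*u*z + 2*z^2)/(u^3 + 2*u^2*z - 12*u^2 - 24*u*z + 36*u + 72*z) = (u + z)/(u^2 - 12*u + 36)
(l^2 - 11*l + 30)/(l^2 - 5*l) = (l - 6)/l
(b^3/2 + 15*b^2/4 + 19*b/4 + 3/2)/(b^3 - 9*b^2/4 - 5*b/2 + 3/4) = (2*b^2 + 13*b + 6)/(4*b^2 - 13*b + 3)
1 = 1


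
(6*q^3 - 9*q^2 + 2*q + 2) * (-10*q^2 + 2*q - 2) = -60*q^5 + 102*q^4 - 50*q^3 + 2*q^2 - 4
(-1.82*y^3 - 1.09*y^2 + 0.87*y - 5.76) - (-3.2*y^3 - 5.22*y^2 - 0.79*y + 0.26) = 1.38*y^3 + 4.13*y^2 + 1.66*y - 6.02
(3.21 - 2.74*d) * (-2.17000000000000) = 5.9458*d - 6.9657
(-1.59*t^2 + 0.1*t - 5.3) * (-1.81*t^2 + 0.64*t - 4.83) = 2.8779*t^4 - 1.1986*t^3 + 17.3367*t^2 - 3.875*t + 25.599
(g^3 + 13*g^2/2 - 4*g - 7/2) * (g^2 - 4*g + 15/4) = g^5 + 5*g^4/2 - 105*g^3/4 + 295*g^2/8 - g - 105/8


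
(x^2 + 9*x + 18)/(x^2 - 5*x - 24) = (x + 6)/(x - 8)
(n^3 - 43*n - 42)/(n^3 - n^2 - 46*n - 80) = (-n^3 + 43*n + 42)/(-n^3 + n^2 + 46*n + 80)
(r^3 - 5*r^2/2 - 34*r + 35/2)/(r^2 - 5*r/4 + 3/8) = 4*(r^2 - 2*r - 35)/(4*r - 3)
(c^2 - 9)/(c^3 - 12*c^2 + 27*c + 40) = (c^2 - 9)/(c^3 - 12*c^2 + 27*c + 40)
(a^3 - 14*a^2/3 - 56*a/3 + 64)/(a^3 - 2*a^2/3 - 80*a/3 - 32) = (3*a - 8)/(3*a + 4)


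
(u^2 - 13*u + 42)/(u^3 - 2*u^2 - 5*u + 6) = (u^2 - 13*u + 42)/(u^3 - 2*u^2 - 5*u + 6)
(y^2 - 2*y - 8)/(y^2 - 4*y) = (y + 2)/y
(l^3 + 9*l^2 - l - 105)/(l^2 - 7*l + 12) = (l^2 + 12*l + 35)/(l - 4)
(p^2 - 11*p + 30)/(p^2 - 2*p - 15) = (p - 6)/(p + 3)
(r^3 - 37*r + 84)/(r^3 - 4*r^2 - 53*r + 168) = (r - 4)/(r - 8)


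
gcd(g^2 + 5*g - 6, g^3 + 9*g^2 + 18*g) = g + 6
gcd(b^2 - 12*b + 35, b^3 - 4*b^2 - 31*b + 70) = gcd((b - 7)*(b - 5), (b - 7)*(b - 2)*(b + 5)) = b - 7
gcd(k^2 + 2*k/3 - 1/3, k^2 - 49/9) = 1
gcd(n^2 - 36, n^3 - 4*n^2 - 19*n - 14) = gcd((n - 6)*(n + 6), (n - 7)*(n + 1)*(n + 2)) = 1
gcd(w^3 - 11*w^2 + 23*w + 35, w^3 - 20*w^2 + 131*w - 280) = w^2 - 12*w + 35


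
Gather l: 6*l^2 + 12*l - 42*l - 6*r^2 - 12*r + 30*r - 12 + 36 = 6*l^2 - 30*l - 6*r^2 + 18*r + 24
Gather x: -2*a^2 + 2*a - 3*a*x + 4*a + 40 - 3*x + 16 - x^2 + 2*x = -2*a^2 + 6*a - x^2 + x*(-3*a - 1) + 56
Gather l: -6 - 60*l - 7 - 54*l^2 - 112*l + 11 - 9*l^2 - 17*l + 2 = -63*l^2 - 189*l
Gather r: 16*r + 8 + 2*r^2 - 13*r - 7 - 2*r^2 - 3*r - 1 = 0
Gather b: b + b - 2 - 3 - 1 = 2*b - 6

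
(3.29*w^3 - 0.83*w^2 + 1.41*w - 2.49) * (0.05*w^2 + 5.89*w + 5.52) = 0.1645*w^5 + 19.3366*w^4 + 13.3426*w^3 + 3.5988*w^2 - 6.8829*w - 13.7448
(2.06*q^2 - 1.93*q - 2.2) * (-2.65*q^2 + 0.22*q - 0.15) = -5.459*q^4 + 5.5677*q^3 + 5.0964*q^2 - 0.1945*q + 0.33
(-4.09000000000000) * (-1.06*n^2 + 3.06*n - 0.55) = 4.3354*n^2 - 12.5154*n + 2.2495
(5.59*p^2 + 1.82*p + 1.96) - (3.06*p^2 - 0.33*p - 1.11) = 2.53*p^2 + 2.15*p + 3.07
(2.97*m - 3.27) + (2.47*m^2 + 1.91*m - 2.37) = 2.47*m^2 + 4.88*m - 5.64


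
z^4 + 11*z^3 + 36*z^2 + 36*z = z*(z + 2)*(z + 3)*(z + 6)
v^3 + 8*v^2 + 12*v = v*(v + 2)*(v + 6)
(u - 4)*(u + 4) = u^2 - 16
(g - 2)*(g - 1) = g^2 - 3*g + 2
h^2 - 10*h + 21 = (h - 7)*(h - 3)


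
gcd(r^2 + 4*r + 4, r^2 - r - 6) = r + 2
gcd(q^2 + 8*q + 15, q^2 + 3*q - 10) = q + 5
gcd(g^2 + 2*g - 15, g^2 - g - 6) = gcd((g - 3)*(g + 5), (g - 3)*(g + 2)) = g - 3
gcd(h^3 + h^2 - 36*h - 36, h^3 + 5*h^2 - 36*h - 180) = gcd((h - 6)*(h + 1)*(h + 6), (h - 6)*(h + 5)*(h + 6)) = h^2 - 36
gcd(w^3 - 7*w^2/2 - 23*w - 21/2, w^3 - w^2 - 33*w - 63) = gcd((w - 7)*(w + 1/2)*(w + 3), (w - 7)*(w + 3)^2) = w^2 - 4*w - 21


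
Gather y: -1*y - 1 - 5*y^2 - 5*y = -5*y^2 - 6*y - 1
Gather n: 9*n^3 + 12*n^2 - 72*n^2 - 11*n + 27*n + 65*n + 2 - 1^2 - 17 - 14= 9*n^3 - 60*n^2 + 81*n - 30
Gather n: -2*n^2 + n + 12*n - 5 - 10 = -2*n^2 + 13*n - 15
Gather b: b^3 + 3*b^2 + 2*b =b^3 + 3*b^2 + 2*b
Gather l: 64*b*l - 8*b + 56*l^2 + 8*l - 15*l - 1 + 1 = -8*b + 56*l^2 + l*(64*b - 7)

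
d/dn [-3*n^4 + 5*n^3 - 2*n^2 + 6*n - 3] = -12*n^3 + 15*n^2 - 4*n + 6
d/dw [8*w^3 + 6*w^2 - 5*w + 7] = 24*w^2 + 12*w - 5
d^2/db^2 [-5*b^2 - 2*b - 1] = -10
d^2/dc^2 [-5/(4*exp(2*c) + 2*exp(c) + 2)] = 5*(-2*(4*exp(c) + 1)^2*exp(c) + (8*exp(c) + 1)*(2*exp(2*c) + exp(c) + 1))*exp(c)/(2*(2*exp(2*c) + exp(c) + 1)^3)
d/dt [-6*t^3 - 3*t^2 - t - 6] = -18*t^2 - 6*t - 1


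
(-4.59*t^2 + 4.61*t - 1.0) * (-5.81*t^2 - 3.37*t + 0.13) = 26.6679*t^4 - 11.3158*t^3 - 10.3224*t^2 + 3.9693*t - 0.13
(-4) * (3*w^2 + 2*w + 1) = -12*w^2 - 8*w - 4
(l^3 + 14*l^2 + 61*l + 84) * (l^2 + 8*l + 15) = l^5 + 22*l^4 + 188*l^3 + 782*l^2 + 1587*l + 1260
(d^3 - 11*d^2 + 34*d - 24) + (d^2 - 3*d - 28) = d^3 - 10*d^2 + 31*d - 52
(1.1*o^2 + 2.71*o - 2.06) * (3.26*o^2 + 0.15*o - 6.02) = 3.586*o^4 + 8.9996*o^3 - 12.9311*o^2 - 16.6232*o + 12.4012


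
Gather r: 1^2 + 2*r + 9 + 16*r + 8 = 18*r + 18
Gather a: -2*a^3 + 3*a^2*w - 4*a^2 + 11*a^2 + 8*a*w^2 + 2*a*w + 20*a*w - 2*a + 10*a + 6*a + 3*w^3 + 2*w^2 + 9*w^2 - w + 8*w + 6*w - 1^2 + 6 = -2*a^3 + a^2*(3*w + 7) + a*(8*w^2 + 22*w + 14) + 3*w^3 + 11*w^2 + 13*w + 5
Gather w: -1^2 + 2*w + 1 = 2*w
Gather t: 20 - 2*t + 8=28 - 2*t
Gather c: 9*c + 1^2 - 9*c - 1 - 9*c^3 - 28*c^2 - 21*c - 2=-9*c^3 - 28*c^2 - 21*c - 2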